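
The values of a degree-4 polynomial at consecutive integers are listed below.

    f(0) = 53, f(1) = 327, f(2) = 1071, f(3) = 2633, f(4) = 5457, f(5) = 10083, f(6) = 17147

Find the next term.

27381

274, 744, 1562, 2824, 4626, 7064
470, 818, 1262, 1802, 2438
348, 444, 540, 636
96, 96, 96
Constant fourth difference = 96, so extend:
636 + 96 = 732;  2438 + 732 = 3170;  7064 + 3170 = 10234;  17147 + 10234 = 27381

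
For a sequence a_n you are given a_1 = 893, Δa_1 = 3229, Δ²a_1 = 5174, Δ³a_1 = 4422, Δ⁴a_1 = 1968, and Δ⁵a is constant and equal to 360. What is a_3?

12525

Build the table forward from the leading diagonal:
Δ⁵: 360, 360, 360
Δ⁴: 1968, 2328, 2688
Δ³: 4422, 6390, 8718
Δ²: 5174, 9596, 15986
Δ: 3229, 8403, 17999
a: 893, 4122, 12525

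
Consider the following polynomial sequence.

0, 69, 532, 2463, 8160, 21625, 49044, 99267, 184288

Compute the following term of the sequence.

319725

Δ: 69, 463, 1931, 5697, 13465, 27419, 50223, 85021
Δ²: 394, 1468, 3766, 7768, 13954, 22804, 34798
Δ³: 1074, 2298, 4002, 6186, 8850, 11994
Δ⁴: 1224, 1704, 2184, 2664, 3144
Δ⁵: 480, 480, 480, 480
Constant fifth difference = 480, so extend:
3144 + 480 = 3624;  11994 + 3624 = 15618;  34798 + 15618 = 50416;  85021 + 50416 = 135437;  184288 + 135437 = 319725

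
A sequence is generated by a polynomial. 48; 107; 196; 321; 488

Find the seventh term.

First differences: 59, 89, 125, 167
Second differences: 30, 36, 42
Third differences: 6, 6
Constant third difference = 6, so extend:
42 + 6 = 48;  167 + 48 = 215;  488 + 215 = 703
48 + 6 = 54;  215 + 54 = 269;  703 + 269 = 972

972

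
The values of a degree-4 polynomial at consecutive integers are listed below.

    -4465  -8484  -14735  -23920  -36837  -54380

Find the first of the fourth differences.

Δ: -4019, -6251, -9185, -12917, -17543
Δ²: -2232, -2934, -3732, -4626
Δ³: -702, -798, -894
Δ⁴: -96, -96

-96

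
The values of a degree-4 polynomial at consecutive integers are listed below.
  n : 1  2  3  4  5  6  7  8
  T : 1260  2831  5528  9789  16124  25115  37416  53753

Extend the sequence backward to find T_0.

First differences: 1571  2697  4261  6335  8991  12301  16337
Second differences: 1126  1564  2074  2656  3310  4036
Third differences: 438  510  582  654  726
Fourth differences: 72  72  72  72
The fourth differences are constant at 72.
Work back: 438 − 72 = 366;  1126 − 366 = 760;  1571 − 760 = 811;  1260 − 811 = 449

449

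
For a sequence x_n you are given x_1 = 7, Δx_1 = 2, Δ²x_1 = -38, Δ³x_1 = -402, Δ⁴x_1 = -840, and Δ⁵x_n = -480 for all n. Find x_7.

-24071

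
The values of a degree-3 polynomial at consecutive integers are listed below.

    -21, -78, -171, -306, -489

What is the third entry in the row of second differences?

-48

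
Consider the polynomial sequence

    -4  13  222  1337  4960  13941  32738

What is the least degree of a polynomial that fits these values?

5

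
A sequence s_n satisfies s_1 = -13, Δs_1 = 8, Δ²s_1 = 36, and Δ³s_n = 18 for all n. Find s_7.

935

Build the table forward from the leading diagonal:
Third differences: 18  18  18  18  18  18  18
Second differences: 36  54  72  90  108  126  144
First differences: 8  44  98  170  260  368  494
s: -13  -5  39  137  307  567  935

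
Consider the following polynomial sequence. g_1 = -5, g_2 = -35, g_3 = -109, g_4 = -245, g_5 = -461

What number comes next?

-775

D1: -30 , -74 , -136 , -216
D2: -44 , -62 , -80
D3: -18 , -18
Third differences constant at -18.
-80 − 18 = -98;  -216 − 98 = -314;  -461 − 314 = -775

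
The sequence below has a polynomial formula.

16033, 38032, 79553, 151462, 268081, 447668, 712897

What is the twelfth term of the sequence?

21999, 41521, 71909, 116619, 179587, 265229
19522, 30388, 44710, 62968, 85642
10866, 14322, 18258, 22674
3456, 3936, 4416
480, 480
Fifth differences constant at 480.
4416 + 480 = 4896;  22674 + 4896 = 27570;  85642 + 27570 = 113212;  265229 + 113212 = 378441;  712897 + 378441 = 1091338
4896 + 480 = 5376;  27570 + 5376 = 32946;  113212 + 32946 = 146158;  378441 + 146158 = 524599;  1091338 + 524599 = 1615937
5376 + 480 = 5856;  32946 + 5856 = 38802;  146158 + 38802 = 184960;  524599 + 184960 = 709559;  1615937 + 709559 = 2325496
5856 + 480 = 6336;  38802 + 6336 = 45138;  184960 + 45138 = 230098;  709559 + 230098 = 939657;  2325496 + 939657 = 3265153
6336 + 480 = 6816;  45138 + 6816 = 51954;  230098 + 51954 = 282052;  939657 + 282052 = 1221709;  3265153 + 1221709 = 4486862

4486862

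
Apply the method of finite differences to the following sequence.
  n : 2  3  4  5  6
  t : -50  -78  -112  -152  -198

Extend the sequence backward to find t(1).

-28, -34, -40, -46
-6, -6, -6
The second differences are constant at -6.
Work back: -28 + 6 = -22;  -50 + 22 = -28

-28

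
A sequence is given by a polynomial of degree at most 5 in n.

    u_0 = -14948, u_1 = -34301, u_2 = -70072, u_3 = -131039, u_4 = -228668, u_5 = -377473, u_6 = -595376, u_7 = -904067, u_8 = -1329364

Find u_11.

First differences: -19353  -35771  -60967  -97629  -148805  -217903  -308691  -425297
Second differences: -16418  -25196  -36662  -51176  -69098  -90788  -116606
Third differences: -8778  -11466  -14514  -17922  -21690  -25818
Fourth differences: -2688  -3048  -3408  -3768  -4128
Fifth differences: -360  -360  -360  -360
The fifth differences are constant (-360).
-4128 − 360 = -4488;  -25818 − 4488 = -30306;  -116606 − 30306 = -146912;  -425297 − 146912 = -572209;  -1329364 − 572209 = -1901573
-4488 − 360 = -4848;  -30306 − 4848 = -35154;  -146912 − 35154 = -182066;  -572209 − 182066 = -754275;  -1901573 − 754275 = -2655848
-4848 − 360 = -5208;  -35154 − 5208 = -40362;  -182066 − 40362 = -222428;  -754275 − 222428 = -976703;  -2655848 − 976703 = -3632551

-3632551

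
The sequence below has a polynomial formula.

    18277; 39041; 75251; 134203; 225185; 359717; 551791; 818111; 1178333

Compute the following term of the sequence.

1655305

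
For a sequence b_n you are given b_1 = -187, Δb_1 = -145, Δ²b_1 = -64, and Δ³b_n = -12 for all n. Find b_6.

-1672

Build the table forward from the leading diagonal:
D3: -12  -12  -12  -12  -12  -12
D2: -64  -76  -88  -100  -112  -124
D1: -145  -209  -285  -373  -473  -585
b: -187  -332  -541  -826  -1199  -1672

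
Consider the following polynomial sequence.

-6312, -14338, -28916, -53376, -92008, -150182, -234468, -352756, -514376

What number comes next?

-730218

Δ: -8026, -14578, -24460, -38632, -58174, -84286, -118288, -161620
Δ²: -6552, -9882, -14172, -19542, -26112, -34002, -43332
Δ³: -3330, -4290, -5370, -6570, -7890, -9330
Δ⁴: -960, -1080, -1200, -1320, -1440
Δ⁵: -120, -120, -120, -120
Fifth differences constant at -120.
-1440 − 120 = -1560;  -9330 − 1560 = -10890;  -43332 − 10890 = -54222;  -161620 − 54222 = -215842;  -514376 − 215842 = -730218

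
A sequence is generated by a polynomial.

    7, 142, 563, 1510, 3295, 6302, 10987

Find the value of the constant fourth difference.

First differences: 135, 421, 947, 1785, 3007, 4685
Second differences: 286, 526, 838, 1222, 1678
Third differences: 240, 312, 384, 456
Fourth differences: 72, 72, 72

72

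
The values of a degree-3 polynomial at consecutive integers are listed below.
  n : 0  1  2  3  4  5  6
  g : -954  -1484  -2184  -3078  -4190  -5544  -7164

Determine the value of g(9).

-530, -700, -894, -1112, -1354, -1620
-170, -194, -218, -242, -266
-24, -24, -24, -24
Constant third difference = -24, so extend:
-266 − 24 = -290;  -1620 − 290 = -1910;  -7164 − 1910 = -9074
-290 − 24 = -314;  -1910 − 314 = -2224;  -9074 − 2224 = -11298
-314 − 24 = -338;  -2224 − 338 = -2562;  -11298 − 2562 = -13860

-13860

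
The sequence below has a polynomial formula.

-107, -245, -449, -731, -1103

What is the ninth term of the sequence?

-3731

-138, -204, -282, -372
-66, -78, -90
-12, -12
The third differences are constant (-12).
-90 − 12 = -102;  -372 − 102 = -474;  -1103 − 474 = -1577
-102 − 12 = -114;  -474 − 114 = -588;  -1577 − 588 = -2165
-114 − 12 = -126;  -588 − 126 = -714;  -2165 − 714 = -2879
-126 − 12 = -138;  -714 − 138 = -852;  -2879 − 852 = -3731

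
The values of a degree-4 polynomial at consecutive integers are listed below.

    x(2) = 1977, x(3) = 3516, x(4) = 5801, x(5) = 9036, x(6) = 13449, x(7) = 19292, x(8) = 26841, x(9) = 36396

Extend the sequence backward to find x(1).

1004

D1: 1539, 2285, 3235, 4413, 5843, 7549, 9555
D2: 746, 950, 1178, 1430, 1706, 2006
D3: 204, 228, 252, 276, 300
D4: 24, 24, 24, 24
The fourth differences are constant at 24.
Work back: 204 − 24 = 180;  746 − 180 = 566;  1539 − 566 = 973;  1977 − 973 = 1004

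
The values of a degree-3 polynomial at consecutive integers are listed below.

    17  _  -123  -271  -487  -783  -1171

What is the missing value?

Using the last 5 terms:
D1: -148  -216  -296  -388
D2: -68  -80  -92
D3: -12  -12
Constant third difference = -12.
Extend backward: -68 + 12 = -56;  -148 + 56 = -92;  -123 + 92 = -31

-31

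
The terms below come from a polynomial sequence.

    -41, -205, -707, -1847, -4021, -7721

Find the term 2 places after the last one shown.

-22147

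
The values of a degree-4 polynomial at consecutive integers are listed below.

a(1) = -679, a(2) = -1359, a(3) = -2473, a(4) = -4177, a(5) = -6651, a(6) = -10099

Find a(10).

-38551

First differences: -680  -1114  -1704  -2474  -3448
Second differences: -434  -590  -770  -974
Third differences: -156  -180  -204
Fourth differences: -24  -24
Fourth differences constant at -24.
-204 − 24 = -228;  -974 − 228 = -1202;  -3448 − 1202 = -4650;  -10099 − 4650 = -14749
-228 − 24 = -252;  -1202 − 252 = -1454;  -4650 − 1454 = -6104;  -14749 − 6104 = -20853
-252 − 24 = -276;  -1454 − 276 = -1730;  -6104 − 1730 = -7834;  -20853 − 7834 = -28687
-276 − 24 = -300;  -1730 − 300 = -2030;  -7834 − 2030 = -9864;  -28687 − 9864 = -38551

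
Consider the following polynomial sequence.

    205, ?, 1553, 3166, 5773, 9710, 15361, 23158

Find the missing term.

646

Using the last 6 terms:
1613, 2607, 3937, 5651, 7797
994, 1330, 1714, 2146
336, 384, 432
48, 48
Constant fourth difference = 48.
Extend backward: 336 − 48 = 288;  994 − 288 = 706;  1613 − 706 = 907;  1553 − 907 = 646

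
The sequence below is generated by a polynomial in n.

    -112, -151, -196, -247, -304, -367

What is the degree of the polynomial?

Δ: -39, -45, -51, -57, -63
Δ²: -6, -6, -6, -6
The second differences are constant, so the polynomial has degree 2.

2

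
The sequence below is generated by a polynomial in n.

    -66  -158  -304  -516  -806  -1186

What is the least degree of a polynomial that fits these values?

-92, -146, -212, -290, -380
-54, -66, -78, -90
-12, -12, -12
The third differences are constant, so the polynomial has degree 3.

3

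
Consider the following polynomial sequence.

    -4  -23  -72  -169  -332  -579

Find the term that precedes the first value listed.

3

-19, -49, -97, -163, -247
-30, -48, -66, -84
-18, -18, -18
The third differences are constant at -18.
Work back: -30 + 18 = -12;  -19 + 12 = -7;  -4 + 7 = 3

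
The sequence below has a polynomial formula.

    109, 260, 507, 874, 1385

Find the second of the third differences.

24

D1: 151, 247, 367, 511
D2: 96, 120, 144
D3: 24, 24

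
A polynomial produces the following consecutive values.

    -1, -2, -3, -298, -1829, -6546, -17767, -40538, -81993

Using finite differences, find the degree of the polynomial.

-1, -1, -295, -1531, -4717, -11221, -22771, -41455
0, -294, -1236, -3186, -6504, -11550, -18684
-294, -942, -1950, -3318, -5046, -7134
-648, -1008, -1368, -1728, -2088
-360, -360, -360, -360
The fifth differences are constant, so the polynomial has degree 5.

5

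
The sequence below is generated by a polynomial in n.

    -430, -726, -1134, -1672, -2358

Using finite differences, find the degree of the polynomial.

D1: -296, -408, -538, -686
D2: -112, -130, -148
D3: -18, -18
The third differences are constant, so the polynomial has degree 3.

3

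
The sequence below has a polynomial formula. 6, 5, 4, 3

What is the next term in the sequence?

2

First differences: -1, -1, -1
Constant first difference = -1, so extend:
3 − 1 = 2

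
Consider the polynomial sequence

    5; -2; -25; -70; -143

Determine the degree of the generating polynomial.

3

First differences: -7, -23, -45, -73
Second differences: -16, -22, -28
Third differences: -6, -6
The third differences are constant, so the polynomial has degree 3.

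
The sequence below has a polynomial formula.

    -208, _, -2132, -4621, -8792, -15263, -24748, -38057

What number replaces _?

Using the last 6 terms:
First differences: -2489  -4171  -6471  -9485  -13309
Second differences: -1682  -2300  -3014  -3824
Third differences: -618  -714  -810
Fourth differences: -96  -96
Constant fourth difference = -96.
Extend backward: -618 + 96 = -522;  -1682 + 522 = -1160;  -2489 + 1160 = -1329;  -2132 + 1329 = -803

-803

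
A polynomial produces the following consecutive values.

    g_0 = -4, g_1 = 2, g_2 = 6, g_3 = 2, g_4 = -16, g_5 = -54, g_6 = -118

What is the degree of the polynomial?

3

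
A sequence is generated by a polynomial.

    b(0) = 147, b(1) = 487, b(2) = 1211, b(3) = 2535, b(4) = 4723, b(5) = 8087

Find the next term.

Δ: 340, 724, 1324, 2188, 3364
Δ²: 384, 600, 864, 1176
Δ³: 216, 264, 312
Δ⁴: 48, 48
Constant fourth difference = 48, so extend:
312 + 48 = 360;  1176 + 360 = 1536;  3364 + 1536 = 4900;  8087 + 4900 = 12987

12987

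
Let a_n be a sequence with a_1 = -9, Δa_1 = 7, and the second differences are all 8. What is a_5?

67

Build the table forward from the leading diagonal:
Second differences: 8  8  8  8  8
First differences: 7  15  23  31  39
a: -9  -2  13  36  67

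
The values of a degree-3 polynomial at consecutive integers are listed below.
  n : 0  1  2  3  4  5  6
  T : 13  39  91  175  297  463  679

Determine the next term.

951

26, 52, 84, 122, 166, 216
26, 32, 38, 44, 50
6, 6, 6, 6
Third differences constant at 6.
50 + 6 = 56;  216 + 56 = 272;  679 + 272 = 951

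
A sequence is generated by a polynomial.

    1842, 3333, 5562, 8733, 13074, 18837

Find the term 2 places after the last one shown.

35757

First differences: 1491 , 2229 , 3171 , 4341 , 5763
Second differences: 738 , 942 , 1170 , 1422
Third differences: 204 , 228 , 252
Fourth differences: 24 , 24
Fourth differences constant at 24.
252 + 24 = 276;  1422 + 276 = 1698;  5763 + 1698 = 7461;  18837 + 7461 = 26298
276 + 24 = 300;  1698 + 300 = 1998;  7461 + 1998 = 9459;  26298 + 9459 = 35757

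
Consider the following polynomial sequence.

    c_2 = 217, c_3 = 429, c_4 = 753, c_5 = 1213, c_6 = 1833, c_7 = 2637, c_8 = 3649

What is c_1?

93

First differences: 212  324  460  620  804  1012
Second differences: 112  136  160  184  208
Third differences: 24  24  24  24
The third differences are constant at 24.
Work back: 112 − 24 = 88;  212 − 88 = 124;  217 − 124 = 93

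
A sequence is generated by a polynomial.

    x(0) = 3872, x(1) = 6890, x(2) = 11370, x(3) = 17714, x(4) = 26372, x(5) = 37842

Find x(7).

71450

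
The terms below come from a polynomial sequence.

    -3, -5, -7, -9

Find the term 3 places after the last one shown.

Δ: -2 , -2 , -2
First differences constant at -2.
-9 − 2 = -11
-11 − 2 = -13
-13 − 2 = -15

-15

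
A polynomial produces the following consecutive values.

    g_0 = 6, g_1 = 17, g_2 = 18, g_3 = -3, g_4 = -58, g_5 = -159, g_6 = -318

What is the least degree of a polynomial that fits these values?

First differences: 11, 1, -21, -55, -101, -159
Second differences: -10, -22, -34, -46, -58
Third differences: -12, -12, -12, -12
The third differences are constant, so the polynomial has degree 3.

3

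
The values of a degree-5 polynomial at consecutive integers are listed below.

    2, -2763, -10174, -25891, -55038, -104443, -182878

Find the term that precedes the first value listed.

557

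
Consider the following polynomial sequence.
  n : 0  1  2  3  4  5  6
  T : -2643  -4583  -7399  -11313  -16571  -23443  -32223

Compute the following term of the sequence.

-1940 , -2816 , -3914 , -5258 , -6872 , -8780
-876 , -1098 , -1344 , -1614 , -1908
-222 , -246 , -270 , -294
-24 , -24 , -24
The fourth differences are constant (-24).
-294 − 24 = -318;  -1908 − 318 = -2226;  -8780 − 2226 = -11006;  -32223 − 11006 = -43229

-43229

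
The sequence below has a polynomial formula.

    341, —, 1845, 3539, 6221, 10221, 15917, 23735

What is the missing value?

Using the last 6 terms:
First differences: 1694  2682  4000  5696  7818
Second differences: 988  1318  1696  2122
Third differences: 330  378  426
Fourth differences: 48  48
Constant fourth difference = 48.
Extend backward: 330 − 48 = 282;  988 − 282 = 706;  1694 − 706 = 988;  1845 − 988 = 857

857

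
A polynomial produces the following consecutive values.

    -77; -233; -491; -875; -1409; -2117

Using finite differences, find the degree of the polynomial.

First differences: -156, -258, -384, -534, -708
Second differences: -102, -126, -150, -174
Third differences: -24, -24, -24
The third differences are constant, so the polynomial has degree 3.

3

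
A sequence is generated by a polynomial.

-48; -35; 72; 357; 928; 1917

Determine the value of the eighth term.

5797

First differences: 13, 107, 285, 571, 989
Second differences: 94, 178, 286, 418
Third differences: 84, 108, 132
Fourth differences: 24, 24
Constant fourth difference = 24, so extend:
132 + 24 = 156;  418 + 156 = 574;  989 + 574 = 1563;  1917 + 1563 = 3480
156 + 24 = 180;  574 + 180 = 754;  1563 + 754 = 2317;  3480 + 2317 = 5797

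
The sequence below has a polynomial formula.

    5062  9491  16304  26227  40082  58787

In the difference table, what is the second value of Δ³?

822

First differences: 4429, 6813, 9923, 13855, 18705
Second differences: 2384, 3110, 3932, 4850
Third differences: 726, 822, 918
Fourth differences: 96, 96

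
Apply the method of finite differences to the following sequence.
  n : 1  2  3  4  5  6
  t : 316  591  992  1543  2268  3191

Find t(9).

D1: 275, 401, 551, 725, 923
D2: 126, 150, 174, 198
D3: 24, 24, 24
The third differences are constant (24).
198 + 24 = 222;  923 + 222 = 1145;  3191 + 1145 = 4336
222 + 24 = 246;  1145 + 246 = 1391;  4336 + 1391 = 5727
246 + 24 = 270;  1391 + 270 = 1661;  5727 + 1661 = 7388

7388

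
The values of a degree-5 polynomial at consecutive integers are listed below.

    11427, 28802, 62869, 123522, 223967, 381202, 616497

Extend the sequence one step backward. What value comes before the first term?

3682

First differences: 17375, 34067, 60653, 100445, 157235, 235295
Second differences: 16692, 26586, 39792, 56790, 78060
Third differences: 9894, 13206, 16998, 21270
Fourth differences: 3312, 3792, 4272
Fifth differences: 480, 480
The fifth differences are constant at 480.
Work back: 3312 − 480 = 2832;  9894 − 2832 = 7062;  16692 − 7062 = 9630;  17375 − 9630 = 7745;  11427 − 7745 = 3682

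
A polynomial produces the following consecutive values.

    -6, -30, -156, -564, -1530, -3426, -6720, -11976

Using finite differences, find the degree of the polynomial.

First differences: -24, -126, -408, -966, -1896, -3294, -5256
Second differences: -102, -282, -558, -930, -1398, -1962
Third differences: -180, -276, -372, -468, -564
Fourth differences: -96, -96, -96, -96
The fourth differences are constant, so the polynomial has degree 4.

4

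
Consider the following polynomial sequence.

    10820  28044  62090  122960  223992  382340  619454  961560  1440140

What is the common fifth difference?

480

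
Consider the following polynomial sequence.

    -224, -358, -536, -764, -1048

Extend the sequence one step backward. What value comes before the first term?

D1: -134, -178, -228, -284
D2: -44, -50, -56
D3: -6, -6
The third differences are constant at -6.
Work back: -44 + 6 = -38;  -134 + 38 = -96;  -224 + 96 = -128

-128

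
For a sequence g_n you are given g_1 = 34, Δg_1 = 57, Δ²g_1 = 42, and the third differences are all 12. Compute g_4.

Build the table forward from the leading diagonal:
Δ³: 12  12  12  12
Δ²: 42  54  66  78
Δ: 57  99  153  219
g: 34  91  190  343

343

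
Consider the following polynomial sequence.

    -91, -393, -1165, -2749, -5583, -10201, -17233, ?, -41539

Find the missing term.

Using the first 7 terms:
D1: -302  -772  -1584  -2834  -4618  -7032
D2: -470  -812  -1250  -1784  -2414
D3: -342  -438  -534  -630
D4: -96  -96  -96
Constant fourth difference = -96.
Extend forward: -630 − 96 = -726;  -2414 − 726 = -3140;  -7032 − 3140 = -10172;  -17233 − 10172 = -27405

-27405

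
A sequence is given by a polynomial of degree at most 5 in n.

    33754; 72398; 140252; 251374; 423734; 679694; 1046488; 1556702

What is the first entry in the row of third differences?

14058

Δ: 38644, 67854, 111122, 172360, 255960, 366794, 510214
Δ²: 29210, 43268, 61238, 83600, 110834, 143420
Δ³: 14058, 17970, 22362, 27234, 32586
Δ⁴: 3912, 4392, 4872, 5352
Δ⁵: 480, 480, 480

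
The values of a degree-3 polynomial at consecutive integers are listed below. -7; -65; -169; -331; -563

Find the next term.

-877

D1: -58  -104  -162  -232
D2: -46  -58  -70
D3: -12  -12
Constant third difference = -12, so extend:
-70 − 12 = -82;  -232 − 82 = -314;  -563 − 314 = -877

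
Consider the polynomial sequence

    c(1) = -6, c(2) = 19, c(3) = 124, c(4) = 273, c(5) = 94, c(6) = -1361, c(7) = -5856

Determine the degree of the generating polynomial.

Δ: 25, 105, 149, -179, -1455, -4495
Δ²: 80, 44, -328, -1276, -3040
Δ³: -36, -372, -948, -1764
Δ⁴: -336, -576, -816
Δ⁵: -240, -240
The fifth differences are constant, so the polynomial has degree 5.

5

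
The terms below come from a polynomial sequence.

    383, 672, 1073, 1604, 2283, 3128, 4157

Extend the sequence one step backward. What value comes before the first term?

188

289, 401, 531, 679, 845, 1029
112, 130, 148, 166, 184
18, 18, 18, 18
The third differences are constant at 18.
Work back: 112 − 18 = 94;  289 − 94 = 195;  383 − 195 = 188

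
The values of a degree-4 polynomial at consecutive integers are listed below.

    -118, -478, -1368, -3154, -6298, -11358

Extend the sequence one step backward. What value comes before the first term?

-18

D1: -360  -890  -1786  -3144  -5060
D2: -530  -896  -1358  -1916
D3: -366  -462  -558
D4: -96  -96
The fourth differences are constant at -96.
Work back: -366 + 96 = -270;  -530 + 270 = -260;  -360 + 260 = -100;  -118 + 100 = -18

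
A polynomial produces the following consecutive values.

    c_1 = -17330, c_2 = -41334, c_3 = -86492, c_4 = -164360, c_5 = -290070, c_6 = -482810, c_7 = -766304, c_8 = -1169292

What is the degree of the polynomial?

-24004, -45158, -77868, -125710, -192740, -283494, -402988
-21154, -32710, -47842, -67030, -90754, -119494
-11556, -15132, -19188, -23724, -28740
-3576, -4056, -4536, -5016
-480, -480, -480
The fifth differences are constant, so the polynomial has degree 5.

5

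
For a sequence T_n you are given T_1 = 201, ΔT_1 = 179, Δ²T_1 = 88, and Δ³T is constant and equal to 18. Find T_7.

2955

Build the table forward from the leading diagonal:
Third differences: 18, 18, 18, 18, 18, 18, 18
Second differences: 88, 106, 124, 142, 160, 178, 196
First differences: 179, 267, 373, 497, 639, 799, 977
T: 201, 380, 647, 1020, 1517, 2156, 2955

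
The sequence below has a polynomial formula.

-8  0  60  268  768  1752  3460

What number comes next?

6180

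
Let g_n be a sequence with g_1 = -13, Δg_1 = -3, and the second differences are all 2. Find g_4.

-16

Build the table forward from the leading diagonal:
Second differences: 2, 2, 2, 2
First differences: -3, -1, 1, 3
g: -13, -16, -17, -16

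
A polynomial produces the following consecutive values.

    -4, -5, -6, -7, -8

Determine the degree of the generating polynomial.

1

Δ: -1, -1, -1, -1
The first differences are constant, so the polynomial has degree 1.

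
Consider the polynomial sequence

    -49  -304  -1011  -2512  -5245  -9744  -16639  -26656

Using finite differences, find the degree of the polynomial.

4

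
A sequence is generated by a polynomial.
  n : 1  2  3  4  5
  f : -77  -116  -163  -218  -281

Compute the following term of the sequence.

Δ: -39  -47  -55  -63
Δ²: -8  -8  -8
The second differences are constant (-8).
-63 − 8 = -71;  -281 − 71 = -352

-352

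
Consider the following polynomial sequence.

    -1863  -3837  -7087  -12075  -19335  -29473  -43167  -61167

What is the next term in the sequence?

-84295

-1974  -3250  -4988  -7260  -10138  -13694  -18000
-1276  -1738  -2272  -2878  -3556  -4306
-462  -534  -606  -678  -750
-72  -72  -72  -72
Constant fourth difference = -72, so extend:
-750 − 72 = -822;  -4306 − 822 = -5128;  -18000 − 5128 = -23128;  -61167 − 23128 = -84295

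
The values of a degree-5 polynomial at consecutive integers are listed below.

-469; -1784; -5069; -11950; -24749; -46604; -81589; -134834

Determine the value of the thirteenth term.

-943549

Δ: -1315 , -3285 , -6881 , -12799 , -21855 , -34985 , -53245
Δ²: -1970 , -3596 , -5918 , -9056 , -13130 , -18260
Δ³: -1626 , -2322 , -3138 , -4074 , -5130
Δ⁴: -696 , -816 , -936 , -1056
Δ⁵: -120 , -120 , -120
Fifth differences constant at -120.
-1056 − 120 = -1176;  -5130 − 1176 = -6306;  -18260 − 6306 = -24566;  -53245 − 24566 = -77811;  -134834 − 77811 = -212645
-1176 − 120 = -1296;  -6306 − 1296 = -7602;  -24566 − 7602 = -32168;  -77811 − 32168 = -109979;  -212645 − 109979 = -322624
-1296 − 120 = -1416;  -7602 − 1416 = -9018;  -32168 − 9018 = -41186;  -109979 − 41186 = -151165;  -322624 − 151165 = -473789
-1416 − 120 = -1536;  -9018 − 1536 = -10554;  -41186 − 10554 = -51740;  -151165 − 51740 = -202905;  -473789 − 202905 = -676694
-1536 − 120 = -1656;  -10554 − 1656 = -12210;  -51740 − 12210 = -63950;  -202905 − 63950 = -266855;  -676694 − 266855 = -943549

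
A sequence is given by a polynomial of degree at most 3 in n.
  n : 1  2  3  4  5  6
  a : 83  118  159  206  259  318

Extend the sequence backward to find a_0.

35, 41, 47, 53, 59
6, 6, 6, 6
The second differences are constant at 6.
Work back: 35 − 6 = 29;  83 − 29 = 54

54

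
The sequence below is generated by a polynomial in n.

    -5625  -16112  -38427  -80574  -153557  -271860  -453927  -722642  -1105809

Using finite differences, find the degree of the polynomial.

D1: -10487, -22315, -42147, -72983, -118303, -182067, -268715, -383167
D2: -11828, -19832, -30836, -45320, -63764, -86648, -114452
D3: -8004, -11004, -14484, -18444, -22884, -27804
D4: -3000, -3480, -3960, -4440, -4920
D5: -480, -480, -480, -480
The fifth differences are constant, so the polynomial has degree 5.

5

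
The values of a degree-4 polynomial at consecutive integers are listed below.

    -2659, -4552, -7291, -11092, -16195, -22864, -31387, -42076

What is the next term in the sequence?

-1893, -2739, -3801, -5103, -6669, -8523, -10689
-846, -1062, -1302, -1566, -1854, -2166
-216, -240, -264, -288, -312
-24, -24, -24, -24
Fourth differences constant at -24.
-312 − 24 = -336;  -2166 − 336 = -2502;  -10689 − 2502 = -13191;  -42076 − 13191 = -55267

-55267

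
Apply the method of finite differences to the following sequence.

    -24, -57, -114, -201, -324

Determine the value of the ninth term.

-1296

Δ: -33  -57  -87  -123
Δ²: -24  -30  -36
Δ³: -6  -6
Constant third difference = -6, so extend:
-36 − 6 = -42;  -123 − 42 = -165;  -324 − 165 = -489
-42 − 6 = -48;  -165 − 48 = -213;  -489 − 213 = -702
-48 − 6 = -54;  -213 − 54 = -267;  -702 − 267 = -969
-54 − 6 = -60;  -267 − 60 = -327;  -969 − 327 = -1296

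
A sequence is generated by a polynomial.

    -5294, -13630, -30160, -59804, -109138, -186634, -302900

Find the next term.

-470920

Δ: -8336  -16530  -29644  -49334  -77496  -116266
Δ²: -8194  -13114  -19690  -28162  -38770
Δ³: -4920  -6576  -8472  -10608
Δ⁴: -1656  -1896  -2136
Δ⁵: -240  -240
Constant fifth difference = -240, so extend:
-2136 − 240 = -2376;  -10608 − 2376 = -12984;  -38770 − 12984 = -51754;  -116266 − 51754 = -168020;  -302900 − 168020 = -470920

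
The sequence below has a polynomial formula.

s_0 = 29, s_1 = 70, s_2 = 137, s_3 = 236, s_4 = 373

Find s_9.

1838

First differences: 41  67  99  137
Second differences: 26  32  38
Third differences: 6  6
Constant third difference = 6, so extend:
38 + 6 = 44;  137 + 44 = 181;  373 + 181 = 554
44 + 6 = 50;  181 + 50 = 231;  554 + 231 = 785
50 + 6 = 56;  231 + 56 = 287;  785 + 287 = 1072
56 + 6 = 62;  287 + 62 = 349;  1072 + 349 = 1421
62 + 6 = 68;  349 + 68 = 417;  1421 + 417 = 1838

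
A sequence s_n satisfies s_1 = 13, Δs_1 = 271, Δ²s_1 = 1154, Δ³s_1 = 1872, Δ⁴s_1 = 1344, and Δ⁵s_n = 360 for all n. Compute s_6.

38708

Build the table forward from the leading diagonal:
D5: 360, 360, 360, 360, 360, 360
D4: 1344, 1704, 2064, 2424, 2784, 3144
D3: 1872, 3216, 4920, 6984, 9408, 12192
D2: 1154, 3026, 6242, 11162, 18146, 27554
D1: 271, 1425, 4451, 10693, 21855, 40001
s: 13, 284, 1709, 6160, 16853, 38708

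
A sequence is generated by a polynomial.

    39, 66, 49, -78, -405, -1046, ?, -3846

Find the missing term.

-2139

Using the first 6 terms:
First differences: 27  -17  -127  -327  -641
Second differences: -44  -110  -200  -314
Third differences: -66  -90  -114
Fourth differences: -24  -24
Constant fourth difference = -24.
Extend forward: -114 − 24 = -138;  -314 − 138 = -452;  -641 − 452 = -1093;  -1046 − 1093 = -2139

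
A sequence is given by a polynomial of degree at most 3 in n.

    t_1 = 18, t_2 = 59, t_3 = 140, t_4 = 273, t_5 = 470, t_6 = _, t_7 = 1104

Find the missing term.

743

Using the first 5 terms:
First differences: 41  81  133  197
Second differences: 40  52  64
Third differences: 12  12
Constant third difference = 12.
Extend forward: 64 + 12 = 76;  197 + 76 = 273;  470 + 273 = 743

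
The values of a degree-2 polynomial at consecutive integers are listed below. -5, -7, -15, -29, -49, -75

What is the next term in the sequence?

-107

-2 , -8 , -14 , -20 , -26
-6 , -6 , -6 , -6
The second differences are constant (-6).
-26 − 6 = -32;  -75 − 32 = -107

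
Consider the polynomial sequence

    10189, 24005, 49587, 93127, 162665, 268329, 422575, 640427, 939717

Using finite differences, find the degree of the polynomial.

5

13816, 25582, 43540, 69538, 105664, 154246, 217852, 299290
11766, 17958, 25998, 36126, 48582, 63606, 81438
6192, 8040, 10128, 12456, 15024, 17832
1848, 2088, 2328, 2568, 2808
240, 240, 240, 240
The fifth differences are constant, so the polynomial has degree 5.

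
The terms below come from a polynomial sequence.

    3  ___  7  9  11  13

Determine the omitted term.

Using the last 4 terms:
First differences: 2, 2, 2
Constant first difference = 2.
Extend backward: 7 − 2 = 5

5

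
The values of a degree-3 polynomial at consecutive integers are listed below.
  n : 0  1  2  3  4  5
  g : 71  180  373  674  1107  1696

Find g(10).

7821

D1: 109, 193, 301, 433, 589
D2: 84, 108, 132, 156
D3: 24, 24, 24
Constant third difference = 24, so extend:
156 + 24 = 180;  589 + 180 = 769;  1696 + 769 = 2465
180 + 24 = 204;  769 + 204 = 973;  2465 + 973 = 3438
204 + 24 = 228;  973 + 228 = 1201;  3438 + 1201 = 4639
228 + 24 = 252;  1201 + 252 = 1453;  4639 + 1453 = 6092
252 + 24 = 276;  1453 + 276 = 1729;  6092 + 1729 = 7821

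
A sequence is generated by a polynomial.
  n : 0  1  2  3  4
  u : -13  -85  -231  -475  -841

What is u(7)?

-2911

D1: -72 , -146 , -244 , -366
D2: -74 , -98 , -122
D3: -24 , -24
Constant third difference = -24, so extend:
-122 − 24 = -146;  -366 − 146 = -512;  -841 − 512 = -1353
-146 − 24 = -170;  -512 − 170 = -682;  -1353 − 682 = -2035
-170 − 24 = -194;  -682 − 194 = -876;  -2035 − 876 = -2911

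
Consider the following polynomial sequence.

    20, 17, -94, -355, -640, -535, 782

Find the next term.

D1: -3, -111, -261, -285, 105, 1317
D2: -108, -150, -24, 390, 1212
D3: -42, 126, 414, 822
D4: 168, 288, 408
D5: 120, 120
Fifth differences constant at 120.
408 + 120 = 528;  822 + 528 = 1350;  1212 + 1350 = 2562;  1317 + 2562 = 3879;  782 + 3879 = 4661

4661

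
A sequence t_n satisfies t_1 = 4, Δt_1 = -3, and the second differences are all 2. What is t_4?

1

Build the table forward from the leading diagonal:
Second differences: 2  2  2  2
First differences: -3  -1  1  3
t: 4  1  0  1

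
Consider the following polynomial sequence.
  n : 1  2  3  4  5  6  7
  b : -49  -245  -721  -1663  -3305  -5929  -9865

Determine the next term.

-15491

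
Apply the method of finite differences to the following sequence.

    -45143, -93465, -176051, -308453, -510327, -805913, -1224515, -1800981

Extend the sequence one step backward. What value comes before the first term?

-19157

First differences: -48322  -82586  -132402  -201874  -295586  -418602  -576466
Second differences: -34264  -49816  -69472  -93712  -123016  -157864
Third differences: -15552  -19656  -24240  -29304  -34848
Fourth differences: -4104  -4584  -5064  -5544
Fifth differences: -480  -480  -480
The fifth differences are constant at -480.
Work back: -4104 + 480 = -3624;  -15552 + 3624 = -11928;  -34264 + 11928 = -22336;  -48322 + 22336 = -25986;  -45143 + 25986 = -19157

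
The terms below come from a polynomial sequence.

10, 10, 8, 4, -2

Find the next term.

-10

D1: 0 , -2 , -4 , -6
D2: -2 , -2 , -2
The second differences are constant (-2).
-6 − 2 = -8;  -2 − 8 = -10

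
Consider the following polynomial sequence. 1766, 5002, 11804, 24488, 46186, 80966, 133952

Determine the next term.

211444

First differences: 3236  6802  12684  21698  34780  52986
Second differences: 3566  5882  9014  13082  18206
Third differences: 2316  3132  4068  5124
Fourth differences: 816  936  1056
Fifth differences: 120  120
Fifth differences constant at 120.
1056 + 120 = 1176;  5124 + 1176 = 6300;  18206 + 6300 = 24506;  52986 + 24506 = 77492;  133952 + 77492 = 211444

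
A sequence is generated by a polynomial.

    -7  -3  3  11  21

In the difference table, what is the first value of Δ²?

2

D1: 4, 6, 8, 10
D2: 2, 2, 2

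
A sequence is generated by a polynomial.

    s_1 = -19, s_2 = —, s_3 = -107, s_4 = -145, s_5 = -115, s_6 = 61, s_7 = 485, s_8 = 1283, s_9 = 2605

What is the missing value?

-55

Using the last 7 terms:
D1: -38, 30, 176, 424, 798, 1322
D2: 68, 146, 248, 374, 524
D3: 78, 102, 126, 150
D4: 24, 24, 24
Constant fourth difference = 24.
Extend backward: 78 − 24 = 54;  68 − 54 = 14;  -38 − 14 = -52;  -107 + 52 = -55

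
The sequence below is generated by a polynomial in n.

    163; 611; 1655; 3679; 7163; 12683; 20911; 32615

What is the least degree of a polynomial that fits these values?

4

First differences: 448, 1044, 2024, 3484, 5520, 8228, 11704
Second differences: 596, 980, 1460, 2036, 2708, 3476
Third differences: 384, 480, 576, 672, 768
Fourth differences: 96, 96, 96, 96
The fourth differences are constant, so the polynomial has degree 4.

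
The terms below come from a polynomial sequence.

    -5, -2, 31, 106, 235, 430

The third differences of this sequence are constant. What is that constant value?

12

First differences: 3, 33, 75, 129, 195
Second differences: 30, 42, 54, 66
Third differences: 12, 12, 12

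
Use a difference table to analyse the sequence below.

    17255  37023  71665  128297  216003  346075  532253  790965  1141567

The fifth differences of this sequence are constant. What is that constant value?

First differences: 19768, 34642, 56632, 87706, 130072, 186178, 258712, 350602
Second differences: 14874, 21990, 31074, 42366, 56106, 72534, 91890
Third differences: 7116, 9084, 11292, 13740, 16428, 19356
Fourth differences: 1968, 2208, 2448, 2688, 2928
Fifth differences: 240, 240, 240, 240

240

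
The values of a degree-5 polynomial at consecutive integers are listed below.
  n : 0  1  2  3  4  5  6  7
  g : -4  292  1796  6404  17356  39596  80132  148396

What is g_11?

992372

296, 1504, 4608, 10952, 22240, 40536, 68264
1208, 3104, 6344, 11288, 18296, 27728
1896, 3240, 4944, 7008, 9432
1344, 1704, 2064, 2424
360, 360, 360
Fifth differences constant at 360.
2424 + 360 = 2784;  9432 + 2784 = 12216;  27728 + 12216 = 39944;  68264 + 39944 = 108208;  148396 + 108208 = 256604
2784 + 360 = 3144;  12216 + 3144 = 15360;  39944 + 15360 = 55304;  108208 + 55304 = 163512;  256604 + 163512 = 420116
3144 + 360 = 3504;  15360 + 3504 = 18864;  55304 + 18864 = 74168;  163512 + 74168 = 237680;  420116 + 237680 = 657796
3504 + 360 = 3864;  18864 + 3864 = 22728;  74168 + 22728 = 96896;  237680 + 96896 = 334576;  657796 + 334576 = 992372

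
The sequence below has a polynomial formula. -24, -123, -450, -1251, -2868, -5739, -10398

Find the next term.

-17475

Δ: -99 , -327 , -801 , -1617 , -2871 , -4659
Δ²: -228 , -474 , -816 , -1254 , -1788
Δ³: -246 , -342 , -438 , -534
Δ⁴: -96 , -96 , -96
Fourth differences constant at -96.
-534 − 96 = -630;  -1788 − 630 = -2418;  -4659 − 2418 = -7077;  -10398 − 7077 = -17475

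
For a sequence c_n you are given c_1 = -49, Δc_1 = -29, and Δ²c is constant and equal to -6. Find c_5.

-201

Build the table forward from the leading diagonal:
Second differences: -6, -6, -6, -6, -6
First differences: -29, -35, -41, -47, -53
c: -49, -78, -113, -154, -201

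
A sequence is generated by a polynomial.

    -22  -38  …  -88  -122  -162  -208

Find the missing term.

Using the last 4 terms:
D1: -34, -40, -46
D2: -6, -6
Constant second difference = -6.
Extend backward: -34 + 6 = -28;  -88 + 28 = -60

-60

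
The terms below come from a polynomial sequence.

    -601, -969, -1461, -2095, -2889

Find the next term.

D1: -368, -492, -634, -794
D2: -124, -142, -160
D3: -18, -18
Constant third difference = -18, so extend:
-160 − 18 = -178;  -794 − 178 = -972;  -2889 − 972 = -3861

-3861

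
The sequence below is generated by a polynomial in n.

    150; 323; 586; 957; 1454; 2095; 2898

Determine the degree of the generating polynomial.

3

D1: 173, 263, 371, 497, 641, 803
D2: 90, 108, 126, 144, 162
D3: 18, 18, 18, 18
The third differences are constant, so the polynomial has degree 3.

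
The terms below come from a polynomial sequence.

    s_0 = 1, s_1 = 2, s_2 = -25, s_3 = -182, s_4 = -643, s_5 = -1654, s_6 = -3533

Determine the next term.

-6670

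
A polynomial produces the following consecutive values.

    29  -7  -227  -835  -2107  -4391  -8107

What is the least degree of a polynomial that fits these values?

D1: -36, -220, -608, -1272, -2284, -3716
D2: -184, -388, -664, -1012, -1432
D3: -204, -276, -348, -420
D4: -72, -72, -72
The fourth differences are constant, so the polynomial has degree 4.

4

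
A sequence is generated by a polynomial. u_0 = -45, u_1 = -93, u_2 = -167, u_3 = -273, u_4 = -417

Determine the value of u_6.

First differences: -48  -74  -106  -144
Second differences: -26  -32  -38
Third differences: -6  -6
Third differences constant at -6.
-38 − 6 = -44;  -144 − 44 = -188;  -417 − 188 = -605
-44 − 6 = -50;  -188 − 50 = -238;  -605 − 238 = -843

-843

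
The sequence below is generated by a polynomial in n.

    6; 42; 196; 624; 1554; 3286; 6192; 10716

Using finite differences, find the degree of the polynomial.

4

36, 154, 428, 930, 1732, 2906, 4524
118, 274, 502, 802, 1174, 1618
156, 228, 300, 372, 444
72, 72, 72, 72
The fourth differences are constant, so the polynomial has degree 4.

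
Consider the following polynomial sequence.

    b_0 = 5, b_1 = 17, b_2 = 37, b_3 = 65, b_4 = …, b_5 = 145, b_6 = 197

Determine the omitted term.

101

Using the first 4 terms:
D1: 12, 20, 28
D2: 8, 8
Constant second difference = 8.
Extend forward: 28 + 8 = 36;  65 + 36 = 101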